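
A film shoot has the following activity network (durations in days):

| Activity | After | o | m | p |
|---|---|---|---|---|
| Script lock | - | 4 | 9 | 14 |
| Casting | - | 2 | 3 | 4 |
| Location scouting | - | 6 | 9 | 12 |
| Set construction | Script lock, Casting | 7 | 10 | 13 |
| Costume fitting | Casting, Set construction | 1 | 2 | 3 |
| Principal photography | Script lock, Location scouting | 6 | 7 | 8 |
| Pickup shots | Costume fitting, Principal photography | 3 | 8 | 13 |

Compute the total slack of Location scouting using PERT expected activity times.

te_Script lock = (4 + 4·9 + 14)/6 = 54/6 = 9
te_Casting = (2 + 4·3 + 4)/6 = 18/6 = 3
te_Location scouting = (6 + 4·9 + 12)/6 = 54/6 = 9
te_Set construction = (7 + 4·10 + 13)/6 = 60/6 = 10
te_Costume fitting = (1 + 4·2 + 3)/6 = 12/6 = 2
te_Principal photography = (6 + 4·7 + 8)/6 = 42/6 = 7
te_Pickup shots = (3 + 4·8 + 13)/6 = 48/6 = 8

Forward pass:
ES_Script lock = 0; EF_Script lock = 9
ES_Casting = 0; EF_Casting = 3
ES_Location scouting = 0; EF_Location scouting = 9
ES_Set construction = max(EF_Script lock=9, EF_Casting=3) = 9; EF_Set construction = 9+10 = 19
ES_Costume fitting = max(EF_Casting=3, EF_Set construction=19) = 19; EF_Costume fitting = 19+2 = 21
ES_Principal photography = max(EF_Script lock=9, EF_Location scouting=9) = 9; EF_Principal photography = 9+7 = 16
ES_Pickup shots = max(EF_Costume fitting=21, EF_Principal photography=16) = 21; EF_Pickup shots = 21+8 = 29
Expected project duration μ = 29 days. Critical path: Script lock → Set construction → Costume fitting → Pickup shots.

Backward pass:
LF_Pickup shots = 29; LS_Pickup shots = 29−8 = 21
LF_Principal photography = LS_Pickup shots = 21; LS_Principal photography = 21−7 = 14
LF_Costume fitting = LS_Pickup shots = 21; LS_Costume fitting = 21−2 = 19
LF_Set construction = LS_Costume fitting = 19; LS_Set construction = 19−10 = 9
LF_Location scouting = LS_Principal photography = 14; LS_Location scouting = 14−9 = 5
LF_Casting = min(LS_Set construction=9, LS_Costume fitting=19) = 9; LS_Casting = 9−3 = 6
LF_Script lock = min(LS_Set construction=9, LS_Principal photography=14) = 9; LS_Script lock = 9−9 = 0
Slack_Location scouting = LS_Location scouting − ES_Location scouting = 5 − 0 = 5

5 days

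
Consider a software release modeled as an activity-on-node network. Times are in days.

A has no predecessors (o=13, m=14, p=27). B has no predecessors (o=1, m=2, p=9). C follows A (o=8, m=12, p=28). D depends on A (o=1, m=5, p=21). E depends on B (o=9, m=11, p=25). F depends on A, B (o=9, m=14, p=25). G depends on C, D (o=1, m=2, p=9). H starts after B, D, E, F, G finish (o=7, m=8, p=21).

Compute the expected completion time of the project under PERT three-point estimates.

te_A = (13 + 4·14 + 27)/6 = 96/6 = 16
te_B = (1 + 4·2 + 9)/6 = 18/6 = 3
te_C = (8 + 4·12 + 28)/6 = 84/6 = 14
te_D = (1 + 4·5 + 21)/6 = 42/6 = 7
te_E = (9 + 4·11 + 25)/6 = 78/6 = 13
te_F = (9 + 4·14 + 25)/6 = 90/6 = 15
te_G = (1 + 4·2 + 9)/6 = 18/6 = 3
te_H = (7 + 4·8 + 21)/6 = 60/6 = 10

Forward pass:
ES_A = 0; EF_A = 16
ES_B = 0; EF_B = 3
ES_C = 16; EF_C = 16+14 = 30
ES_D = 16; EF_D = 16+7 = 23
ES_E = 3; EF_E = 3+13 = 16
ES_F = max(EF_A=16, EF_B=3) = 16; EF_F = 16+15 = 31
ES_G = max(EF_C=30, EF_D=23) = 30; EF_G = 30+3 = 33
ES_H = max(EF_B=3, EF_D=23, EF_E=16, EF_F=31, EF_G=33) = 33; EF_H = 33+10 = 43
Expected project duration μ = 43 days. Critical path: A → C → G → H.

43 days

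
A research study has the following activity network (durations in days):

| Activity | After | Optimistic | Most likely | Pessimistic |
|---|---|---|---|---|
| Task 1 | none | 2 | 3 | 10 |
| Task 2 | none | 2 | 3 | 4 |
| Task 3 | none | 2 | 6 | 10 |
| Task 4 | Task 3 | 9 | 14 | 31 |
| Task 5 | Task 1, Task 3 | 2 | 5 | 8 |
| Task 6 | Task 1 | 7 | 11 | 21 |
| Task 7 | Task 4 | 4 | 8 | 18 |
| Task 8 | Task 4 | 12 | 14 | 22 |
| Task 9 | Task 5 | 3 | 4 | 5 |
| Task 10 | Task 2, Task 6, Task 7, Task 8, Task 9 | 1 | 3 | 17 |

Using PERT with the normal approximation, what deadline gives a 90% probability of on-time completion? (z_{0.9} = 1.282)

48.4 days

te_Task 1 = (2 + 4·3 + 10)/6 = 24/6 = 4; σ²_Task 1 = ((10−2)/6)² = 1.778
te_Task 2 = (2 + 4·3 + 4)/6 = 18/6 = 3; σ²_Task 2 = ((4−2)/6)² = 0.111
te_Task 3 = (2 + 4·6 + 10)/6 = 36/6 = 6; σ²_Task 3 = ((10−2)/6)² = 1.778
te_Task 4 = (9 + 4·14 + 31)/6 = 96/6 = 16; σ²_Task 4 = ((31−9)/6)² = 13.444
te_Task 5 = (2 + 4·5 + 8)/6 = 30/6 = 5; σ²_Task 5 = ((8−2)/6)² = 1.000
te_Task 6 = (7 + 4·11 + 21)/6 = 72/6 = 12; σ²_Task 6 = ((21−7)/6)² = 5.444
te_Task 7 = (4 + 4·8 + 18)/6 = 54/6 = 9; σ²_Task 7 = ((18−4)/6)² = 5.444
te_Task 8 = (12 + 4·14 + 22)/6 = 90/6 = 15; σ²_Task 8 = ((22−12)/6)² = 2.778
te_Task 9 = (3 + 4·4 + 5)/6 = 24/6 = 4; σ²_Task 9 = ((5−3)/6)² = 0.111
te_Task 10 = (1 + 4·3 + 17)/6 = 30/6 = 5; σ²_Task 10 = ((17−1)/6)² = 7.111

Forward pass:
ES_Task 1 = 0; EF_Task 1 = 4
ES_Task 2 = 0; EF_Task 2 = 3
ES_Task 3 = 0; EF_Task 3 = 6
ES_Task 4 = 6; EF_Task 4 = 6+16 = 22
ES_Task 5 = max(EF_Task 1=4, EF_Task 3=6) = 6; EF_Task 5 = 6+5 = 11
ES_Task 6 = 4; EF_Task 6 = 4+12 = 16
ES_Task 7 = 22; EF_Task 7 = 22+9 = 31
ES_Task 8 = 22; EF_Task 8 = 22+15 = 37
ES_Task 9 = 11; EF_Task 9 = 11+4 = 15
ES_Task 10 = max(EF_Task 2=3, EF_Task 6=16, EF_Task 7=31, EF_Task 8=37, EF_Task 9=15) = 37; EF_Task 10 = 37+5 = 42
Expected project duration μ = 42 days. Critical path: Task 3 → Task 4 → Task 8 → Task 10.

Variance along critical path = 1.778 + 13.444 + 2.778 + 7.111 = 25.111; σ = 5.011 days.
D = μ + z·σ = 42 + 1.282·5.011 = 48.4 days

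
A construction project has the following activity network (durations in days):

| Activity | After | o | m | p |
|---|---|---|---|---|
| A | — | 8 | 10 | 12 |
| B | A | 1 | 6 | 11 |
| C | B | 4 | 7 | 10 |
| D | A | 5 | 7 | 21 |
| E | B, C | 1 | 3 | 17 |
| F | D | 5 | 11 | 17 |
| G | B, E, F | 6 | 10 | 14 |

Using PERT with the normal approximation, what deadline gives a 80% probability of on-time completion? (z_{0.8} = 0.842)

te_A = (8 + 4·10 + 12)/6 = 60/6 = 10; σ²_A = ((12−8)/6)² = 0.444
te_B = (1 + 4·6 + 11)/6 = 36/6 = 6; σ²_B = ((11−1)/6)² = 2.778
te_C = (4 + 4·7 + 10)/6 = 42/6 = 7; σ²_C = ((10−4)/6)² = 1.000
te_D = (5 + 4·7 + 21)/6 = 54/6 = 9; σ²_D = ((21−5)/6)² = 7.111
te_E = (1 + 4·3 + 17)/6 = 30/6 = 5; σ²_E = ((17−1)/6)² = 7.111
te_F = (5 + 4·11 + 17)/6 = 66/6 = 11; σ²_F = ((17−5)/6)² = 4.000
te_G = (6 + 4·10 + 14)/6 = 60/6 = 10; σ²_G = ((14−6)/6)² = 1.778

Forward pass:
ES_A = 0; EF_A = 10
ES_B = 10; EF_B = 10+6 = 16
ES_C = 16; EF_C = 16+7 = 23
ES_D = 10; EF_D = 10+9 = 19
ES_E = max(EF_B=16, EF_C=23) = 23; EF_E = 23+5 = 28
ES_F = 19; EF_F = 19+11 = 30
ES_G = max(EF_B=16, EF_E=28, EF_F=30) = 30; EF_G = 30+10 = 40
Expected project duration μ = 40 days. Critical path: A → D → F → G.

Variance along critical path = 0.444 + 7.111 + 4.000 + 1.778 = 13.333; σ = 3.651 days.
D = μ + z·σ = 40 + 0.842·3.651 = 43.1 days

43.1 days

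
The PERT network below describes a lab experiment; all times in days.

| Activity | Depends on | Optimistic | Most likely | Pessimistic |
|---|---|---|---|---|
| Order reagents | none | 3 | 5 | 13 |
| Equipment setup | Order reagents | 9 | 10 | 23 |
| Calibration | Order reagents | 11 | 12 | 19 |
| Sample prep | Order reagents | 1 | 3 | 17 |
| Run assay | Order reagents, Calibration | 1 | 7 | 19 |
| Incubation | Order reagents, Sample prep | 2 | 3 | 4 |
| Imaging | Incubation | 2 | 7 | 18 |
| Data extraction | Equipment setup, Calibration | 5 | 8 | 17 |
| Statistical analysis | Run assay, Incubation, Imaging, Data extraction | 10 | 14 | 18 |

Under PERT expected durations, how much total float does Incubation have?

6 days

te_Order reagents = (3 + 4·5 + 13)/6 = 36/6 = 6
te_Equipment setup = (9 + 4·10 + 23)/6 = 72/6 = 12
te_Calibration = (11 + 4·12 + 19)/6 = 78/6 = 13
te_Sample prep = (1 + 4·3 + 17)/6 = 30/6 = 5
te_Run assay = (1 + 4·7 + 19)/6 = 48/6 = 8
te_Incubation = (2 + 4·3 + 4)/6 = 18/6 = 3
te_Imaging = (2 + 4·7 + 18)/6 = 48/6 = 8
te_Data extraction = (5 + 4·8 + 17)/6 = 54/6 = 9
te_Statistical analysis = (10 + 4·14 + 18)/6 = 84/6 = 14

Forward pass:
ES_Order reagents = 0; EF_Order reagents = 6
ES_Equipment setup = 6; EF_Equipment setup = 6+12 = 18
ES_Calibration = 6; EF_Calibration = 6+13 = 19
ES_Sample prep = 6; EF_Sample prep = 6+5 = 11
ES_Run assay = max(EF_Order reagents=6, EF_Calibration=19) = 19; EF_Run assay = 19+8 = 27
ES_Incubation = max(EF_Order reagents=6, EF_Sample prep=11) = 11; EF_Incubation = 11+3 = 14
ES_Imaging = 14; EF_Imaging = 14+8 = 22
ES_Data extraction = max(EF_Equipment setup=18, EF_Calibration=19) = 19; EF_Data extraction = 19+9 = 28
ES_Statistical analysis = max(EF_Run assay=27, EF_Incubation=14, EF_Imaging=22, EF_Data extraction=28) = 28; EF_Statistical analysis = 28+14 = 42
Expected project duration μ = 42 days. Critical path: Order reagents → Calibration → Data extraction → Statistical analysis.

Backward pass:
LF_Statistical analysis = 42; LS_Statistical analysis = 42−14 = 28
LF_Data extraction = LS_Statistical analysis = 28; LS_Data extraction = 28−9 = 19
LF_Imaging = LS_Statistical analysis = 28; LS_Imaging = 28−8 = 20
LF_Incubation = min(LS_Imaging=20, LS_Statistical analysis=28) = 20; LS_Incubation = 20−3 = 17
LF_Run assay = LS_Statistical analysis = 28; LS_Run assay = 28−8 = 20
LF_Sample prep = LS_Incubation = 17; LS_Sample prep = 17−5 = 12
LF_Calibration = min(LS_Run assay=20, LS_Data extraction=19) = 19; LS_Calibration = 19−13 = 6
LF_Equipment setup = LS_Data extraction = 19; LS_Equipment setup = 19−12 = 7
LF_Order reagents = min(LS_Equipment setup=7, LS_Calibration=6, LS_Sample prep=12, LS_Run assay=20, LS_Incubation=17) = 6; LS_Order reagents = 6−6 = 0
Slack_Incubation = LS_Incubation − ES_Incubation = 17 − 11 = 6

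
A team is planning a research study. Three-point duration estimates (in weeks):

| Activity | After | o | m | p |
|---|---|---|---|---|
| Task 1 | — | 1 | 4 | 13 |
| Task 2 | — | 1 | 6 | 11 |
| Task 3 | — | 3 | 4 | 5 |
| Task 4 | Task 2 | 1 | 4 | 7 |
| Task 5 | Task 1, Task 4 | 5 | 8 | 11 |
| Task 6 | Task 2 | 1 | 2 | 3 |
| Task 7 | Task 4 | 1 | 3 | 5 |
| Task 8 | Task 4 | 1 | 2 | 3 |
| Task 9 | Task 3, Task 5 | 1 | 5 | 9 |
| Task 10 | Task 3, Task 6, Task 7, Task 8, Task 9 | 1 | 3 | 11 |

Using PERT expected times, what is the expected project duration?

te_Task 1 = (1 + 4·4 + 13)/6 = 30/6 = 5
te_Task 2 = (1 + 4·6 + 11)/6 = 36/6 = 6
te_Task 3 = (3 + 4·4 + 5)/6 = 24/6 = 4
te_Task 4 = (1 + 4·4 + 7)/6 = 24/6 = 4
te_Task 5 = (5 + 4·8 + 11)/6 = 48/6 = 8
te_Task 6 = (1 + 4·2 + 3)/6 = 12/6 = 2
te_Task 7 = (1 + 4·3 + 5)/6 = 18/6 = 3
te_Task 8 = (1 + 4·2 + 3)/6 = 12/6 = 2
te_Task 9 = (1 + 4·5 + 9)/6 = 30/6 = 5
te_Task 10 = (1 + 4·3 + 11)/6 = 24/6 = 4

Forward pass:
ES_Task 1 = 0; EF_Task 1 = 5
ES_Task 2 = 0; EF_Task 2 = 6
ES_Task 3 = 0; EF_Task 3 = 4
ES_Task 4 = 6; EF_Task 4 = 6+4 = 10
ES_Task 5 = max(EF_Task 1=5, EF_Task 4=10) = 10; EF_Task 5 = 10+8 = 18
ES_Task 6 = 6; EF_Task 6 = 6+2 = 8
ES_Task 7 = 10; EF_Task 7 = 10+3 = 13
ES_Task 8 = 10; EF_Task 8 = 10+2 = 12
ES_Task 9 = max(EF_Task 3=4, EF_Task 5=18) = 18; EF_Task 9 = 18+5 = 23
ES_Task 10 = max(EF_Task 3=4, EF_Task 6=8, EF_Task 7=13, EF_Task 8=12, EF_Task 9=23) = 23; EF_Task 10 = 23+4 = 27
Expected project duration μ = 27 weeks. Critical path: Task 2 → Task 4 → Task 5 → Task 9 → Task 10.

27 weeks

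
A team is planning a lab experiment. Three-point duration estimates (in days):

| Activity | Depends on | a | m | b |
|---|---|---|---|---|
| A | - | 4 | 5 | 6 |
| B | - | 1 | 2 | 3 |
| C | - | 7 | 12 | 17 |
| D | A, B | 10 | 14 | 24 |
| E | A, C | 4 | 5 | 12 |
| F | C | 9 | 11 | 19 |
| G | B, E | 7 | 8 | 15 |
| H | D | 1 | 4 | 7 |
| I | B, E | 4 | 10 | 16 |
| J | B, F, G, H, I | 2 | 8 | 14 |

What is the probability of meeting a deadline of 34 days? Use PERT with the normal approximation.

0.286

te_A = (4 + 4·5 + 6)/6 = 30/6 = 5; σ²_A = ((6−4)/6)² = 0.111
te_B = (1 + 4·2 + 3)/6 = 12/6 = 2; σ²_B = ((3−1)/6)² = 0.111
te_C = (7 + 4·12 + 17)/6 = 72/6 = 12; σ²_C = ((17−7)/6)² = 2.778
te_D = (10 + 4·14 + 24)/6 = 90/6 = 15; σ²_D = ((24−10)/6)² = 5.444
te_E = (4 + 4·5 + 12)/6 = 36/6 = 6; σ²_E = ((12−4)/6)² = 1.778
te_F = (9 + 4·11 + 19)/6 = 72/6 = 12; σ²_F = ((19−9)/6)² = 2.778
te_G = (7 + 4·8 + 15)/6 = 54/6 = 9; σ²_G = ((15−7)/6)² = 1.778
te_H = (1 + 4·4 + 7)/6 = 24/6 = 4; σ²_H = ((7−1)/6)² = 1.000
te_I = (4 + 4·10 + 16)/6 = 60/6 = 10; σ²_I = ((16−4)/6)² = 4.000
te_J = (2 + 4·8 + 14)/6 = 48/6 = 8; σ²_J = ((14−2)/6)² = 4.000

Forward pass:
ES_A = 0; EF_A = 5
ES_B = 0; EF_B = 2
ES_C = 0; EF_C = 12
ES_D = max(EF_A=5, EF_B=2) = 5; EF_D = 5+15 = 20
ES_E = max(EF_A=5, EF_C=12) = 12; EF_E = 12+6 = 18
ES_F = 12; EF_F = 12+12 = 24
ES_G = max(EF_B=2, EF_E=18) = 18; EF_G = 18+9 = 27
ES_H = 20; EF_H = 20+4 = 24
ES_I = max(EF_B=2, EF_E=18) = 18; EF_I = 18+10 = 28
ES_J = max(EF_B=2, EF_F=24, EF_G=27, EF_H=24, EF_I=28) = 28; EF_J = 28+8 = 36
Expected project duration μ = 36 days. Critical path: C → E → I → J.

Variance along critical path = 2.778 + 1.778 + 4.000 + 4.000 = 12.556; σ = √12.556 = 3.543 days.
Z = (34 − 36) / 3.543 = -0.564
P(T ≤ 34) = Φ(-0.564) ≈ 0.286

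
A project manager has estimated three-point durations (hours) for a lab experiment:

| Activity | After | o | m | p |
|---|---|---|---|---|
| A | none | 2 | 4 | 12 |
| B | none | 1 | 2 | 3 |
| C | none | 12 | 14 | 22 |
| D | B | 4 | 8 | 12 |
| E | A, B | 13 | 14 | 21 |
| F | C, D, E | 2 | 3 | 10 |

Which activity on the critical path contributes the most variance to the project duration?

te_A = (2 + 4·4 + 12)/6 = 30/6 = 5; σ²_A = ((12−2)/6)² = 2.778
te_B = (1 + 4·2 + 3)/6 = 12/6 = 2; σ²_B = ((3−1)/6)² = 0.111
te_C = (12 + 4·14 + 22)/6 = 90/6 = 15; σ²_C = ((22−12)/6)² = 2.778
te_D = (4 + 4·8 + 12)/6 = 48/6 = 8; σ²_D = ((12−4)/6)² = 1.778
te_E = (13 + 4·14 + 21)/6 = 90/6 = 15; σ²_E = ((21−13)/6)² = 1.778
te_F = (2 + 4·3 + 10)/6 = 24/6 = 4; σ²_F = ((10−2)/6)² = 1.778

Forward pass:
ES_A = 0; EF_A = 5
ES_B = 0; EF_B = 2
ES_C = 0; EF_C = 15
ES_D = 2; EF_D = 2+8 = 10
ES_E = max(EF_A=5, EF_B=2) = 5; EF_E = 5+15 = 20
ES_F = max(EF_C=15, EF_D=10, EF_E=20) = 20; EF_F = 20+4 = 24
Expected project duration μ = 24 hours. Critical path: A → E → F.

Variances on critical path: σ²_A=2.778, σ²_E=1.778, σ²_F=1.778.
Largest is σ²_A = 2.778.

A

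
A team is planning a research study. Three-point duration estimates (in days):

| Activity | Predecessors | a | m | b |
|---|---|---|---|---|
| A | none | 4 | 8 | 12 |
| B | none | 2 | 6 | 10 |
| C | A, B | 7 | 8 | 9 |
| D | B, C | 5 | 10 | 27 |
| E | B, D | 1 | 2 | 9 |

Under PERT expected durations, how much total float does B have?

te_A = (4 + 4·8 + 12)/6 = 48/6 = 8
te_B = (2 + 4·6 + 10)/6 = 36/6 = 6
te_C = (7 + 4·8 + 9)/6 = 48/6 = 8
te_D = (5 + 4·10 + 27)/6 = 72/6 = 12
te_E = (1 + 4·2 + 9)/6 = 18/6 = 3

Forward pass:
ES_A = 0; EF_A = 8
ES_B = 0; EF_B = 6
ES_C = max(EF_A=8, EF_B=6) = 8; EF_C = 8+8 = 16
ES_D = max(EF_B=6, EF_C=16) = 16; EF_D = 16+12 = 28
ES_E = max(EF_B=6, EF_D=28) = 28; EF_E = 28+3 = 31
Expected project duration μ = 31 days. Critical path: A → C → D → E.

Backward pass:
LF_E = 31; LS_E = 31−3 = 28
LF_D = LS_E = 28; LS_D = 28−12 = 16
LF_C = LS_D = 16; LS_C = 16−8 = 8
LF_B = min(LS_C=8, LS_D=16, LS_E=28) = 8; LS_B = 8−6 = 2
LF_A = LS_C = 8; LS_A = 8−8 = 0
Slack_B = LS_B − ES_B = 2 − 0 = 2

2 days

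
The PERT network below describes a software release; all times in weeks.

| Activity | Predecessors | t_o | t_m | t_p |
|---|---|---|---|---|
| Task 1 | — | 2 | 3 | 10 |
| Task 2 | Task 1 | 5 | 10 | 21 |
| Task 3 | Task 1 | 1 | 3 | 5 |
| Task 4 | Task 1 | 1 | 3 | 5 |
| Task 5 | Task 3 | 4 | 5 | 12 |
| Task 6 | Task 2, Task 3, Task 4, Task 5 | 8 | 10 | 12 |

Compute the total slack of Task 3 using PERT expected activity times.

te_Task 1 = (2 + 4·3 + 10)/6 = 24/6 = 4
te_Task 2 = (5 + 4·10 + 21)/6 = 66/6 = 11
te_Task 3 = (1 + 4·3 + 5)/6 = 18/6 = 3
te_Task 4 = (1 + 4·3 + 5)/6 = 18/6 = 3
te_Task 5 = (4 + 4·5 + 12)/6 = 36/6 = 6
te_Task 6 = (8 + 4·10 + 12)/6 = 60/6 = 10

Forward pass:
ES_Task 1 = 0; EF_Task 1 = 4
ES_Task 2 = 4; EF_Task 2 = 4+11 = 15
ES_Task 3 = 4; EF_Task 3 = 4+3 = 7
ES_Task 4 = 4; EF_Task 4 = 4+3 = 7
ES_Task 5 = 7; EF_Task 5 = 7+6 = 13
ES_Task 6 = max(EF_Task 2=15, EF_Task 3=7, EF_Task 4=7, EF_Task 5=13) = 15; EF_Task 6 = 15+10 = 25
Expected project duration μ = 25 weeks. Critical path: Task 1 → Task 2 → Task 6.

Backward pass:
LF_Task 6 = 25; LS_Task 6 = 25−10 = 15
LF_Task 5 = LS_Task 6 = 15; LS_Task 5 = 15−6 = 9
LF_Task 4 = LS_Task 6 = 15; LS_Task 4 = 15−3 = 12
LF_Task 3 = min(LS_Task 5=9, LS_Task 6=15) = 9; LS_Task 3 = 9−3 = 6
LF_Task 2 = LS_Task 6 = 15; LS_Task 2 = 15−11 = 4
LF_Task 1 = min(LS_Task 2=4, LS_Task 3=6, LS_Task 4=12) = 4; LS_Task 1 = 4−4 = 0
Slack_Task 3 = LS_Task 3 − ES_Task 3 = 6 − 4 = 2

2 weeks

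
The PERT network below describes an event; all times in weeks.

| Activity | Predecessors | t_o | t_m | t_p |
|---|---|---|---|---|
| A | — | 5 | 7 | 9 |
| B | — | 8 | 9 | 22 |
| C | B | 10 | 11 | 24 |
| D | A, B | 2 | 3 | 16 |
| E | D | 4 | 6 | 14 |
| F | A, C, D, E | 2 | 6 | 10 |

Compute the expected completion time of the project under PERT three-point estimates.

te_A = (5 + 4·7 + 9)/6 = 42/6 = 7
te_B = (8 + 4·9 + 22)/6 = 66/6 = 11
te_C = (10 + 4·11 + 24)/6 = 78/6 = 13
te_D = (2 + 4·3 + 16)/6 = 30/6 = 5
te_E = (4 + 4·6 + 14)/6 = 42/6 = 7
te_F = (2 + 4·6 + 10)/6 = 36/6 = 6

Forward pass:
ES_A = 0; EF_A = 7
ES_B = 0; EF_B = 11
ES_C = 11; EF_C = 11+13 = 24
ES_D = max(EF_A=7, EF_B=11) = 11; EF_D = 11+5 = 16
ES_E = 16; EF_E = 16+7 = 23
ES_F = max(EF_A=7, EF_C=24, EF_D=16, EF_E=23) = 24; EF_F = 24+6 = 30
Expected project duration μ = 30 weeks. Critical path: B → C → F.

30 weeks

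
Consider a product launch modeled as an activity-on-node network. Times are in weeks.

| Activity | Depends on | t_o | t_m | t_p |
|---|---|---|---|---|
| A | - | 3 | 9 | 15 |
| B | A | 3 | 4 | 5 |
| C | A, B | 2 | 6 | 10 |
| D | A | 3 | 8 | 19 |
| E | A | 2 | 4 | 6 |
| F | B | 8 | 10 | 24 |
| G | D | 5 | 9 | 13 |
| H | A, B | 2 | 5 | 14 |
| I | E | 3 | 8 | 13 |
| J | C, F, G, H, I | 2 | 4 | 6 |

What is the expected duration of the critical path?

te_A = (3 + 4·9 + 15)/6 = 54/6 = 9
te_B = (3 + 4·4 + 5)/6 = 24/6 = 4
te_C = (2 + 4·6 + 10)/6 = 36/6 = 6
te_D = (3 + 4·8 + 19)/6 = 54/6 = 9
te_E = (2 + 4·4 + 6)/6 = 24/6 = 4
te_F = (8 + 4·10 + 24)/6 = 72/6 = 12
te_G = (5 + 4·9 + 13)/6 = 54/6 = 9
te_H = (2 + 4·5 + 14)/6 = 36/6 = 6
te_I = (3 + 4·8 + 13)/6 = 48/6 = 8
te_J = (2 + 4·4 + 6)/6 = 24/6 = 4

Forward pass:
ES_A = 0; EF_A = 9
ES_B = 9; EF_B = 9+4 = 13
ES_C = max(EF_A=9, EF_B=13) = 13; EF_C = 13+6 = 19
ES_D = 9; EF_D = 9+9 = 18
ES_E = 9; EF_E = 9+4 = 13
ES_F = 13; EF_F = 13+12 = 25
ES_G = 18; EF_G = 18+9 = 27
ES_H = max(EF_A=9, EF_B=13) = 13; EF_H = 13+6 = 19
ES_I = 13; EF_I = 13+8 = 21
ES_J = max(EF_C=19, EF_F=25, EF_G=27, EF_H=19, EF_I=21) = 27; EF_J = 27+4 = 31
Expected project duration μ = 31 weeks. Critical path: A → D → G → J.

31 weeks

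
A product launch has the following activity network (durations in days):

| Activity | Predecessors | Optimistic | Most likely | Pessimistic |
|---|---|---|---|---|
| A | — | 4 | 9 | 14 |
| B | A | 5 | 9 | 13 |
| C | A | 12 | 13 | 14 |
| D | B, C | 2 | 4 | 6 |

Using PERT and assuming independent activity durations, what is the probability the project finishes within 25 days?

0.292

te_A = (4 + 4·9 + 14)/6 = 54/6 = 9; σ²_A = ((14−4)/6)² = 2.778
te_B = (5 + 4·9 + 13)/6 = 54/6 = 9; σ²_B = ((13−5)/6)² = 1.778
te_C = (12 + 4·13 + 14)/6 = 78/6 = 13; σ²_C = ((14−12)/6)² = 0.111
te_D = (2 + 4·4 + 6)/6 = 24/6 = 4; σ²_D = ((6−2)/6)² = 0.444

Forward pass:
ES_A = 0; EF_A = 9
ES_B = 9; EF_B = 9+9 = 18
ES_C = 9; EF_C = 9+13 = 22
ES_D = max(EF_B=18, EF_C=22) = 22; EF_D = 22+4 = 26
Expected project duration μ = 26 days. Critical path: A → C → D.

Variance along critical path = 2.778 + 0.111 + 0.444 = 3.333; σ = √3.333 = 1.826 days.
Z = (25 − 26) / 1.826 = -0.548
P(T ≤ 25) = Φ(-0.548) ≈ 0.292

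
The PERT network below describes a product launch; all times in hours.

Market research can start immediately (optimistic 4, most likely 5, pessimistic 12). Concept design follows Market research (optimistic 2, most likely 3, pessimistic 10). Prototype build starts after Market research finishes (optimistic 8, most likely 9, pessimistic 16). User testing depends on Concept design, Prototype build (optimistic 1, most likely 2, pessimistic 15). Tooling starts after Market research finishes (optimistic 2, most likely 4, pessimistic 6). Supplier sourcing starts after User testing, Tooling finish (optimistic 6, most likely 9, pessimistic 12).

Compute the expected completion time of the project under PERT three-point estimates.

te_Market research = (4 + 4·5 + 12)/6 = 36/6 = 6
te_Concept design = (2 + 4·3 + 10)/6 = 24/6 = 4
te_Prototype build = (8 + 4·9 + 16)/6 = 60/6 = 10
te_User testing = (1 + 4·2 + 15)/6 = 24/6 = 4
te_Tooling = (2 + 4·4 + 6)/6 = 24/6 = 4
te_Supplier sourcing = (6 + 4·9 + 12)/6 = 54/6 = 9

Forward pass:
ES_Market research = 0; EF_Market research = 6
ES_Concept design = 6; EF_Concept design = 6+4 = 10
ES_Prototype build = 6; EF_Prototype build = 6+10 = 16
ES_User testing = max(EF_Concept design=10, EF_Prototype build=16) = 16; EF_User testing = 16+4 = 20
ES_Tooling = 6; EF_Tooling = 6+4 = 10
ES_Supplier sourcing = max(EF_User testing=20, EF_Tooling=10) = 20; EF_Supplier sourcing = 20+9 = 29
Expected project duration μ = 29 hours. Critical path: Market research → Prototype build → User testing → Supplier sourcing.

29 hours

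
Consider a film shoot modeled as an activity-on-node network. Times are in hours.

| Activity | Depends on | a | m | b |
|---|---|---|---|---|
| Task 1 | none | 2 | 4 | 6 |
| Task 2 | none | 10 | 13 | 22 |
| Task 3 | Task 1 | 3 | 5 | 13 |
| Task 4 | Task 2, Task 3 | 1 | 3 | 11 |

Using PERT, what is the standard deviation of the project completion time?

2.60 hours

te_Task 1 = (2 + 4·4 + 6)/6 = 24/6 = 4; σ²_Task 1 = ((6−2)/6)² = 0.444
te_Task 2 = (10 + 4·13 + 22)/6 = 84/6 = 14; σ²_Task 2 = ((22−10)/6)² = 4.000
te_Task 3 = (3 + 4·5 + 13)/6 = 36/6 = 6; σ²_Task 3 = ((13−3)/6)² = 2.778
te_Task 4 = (1 + 4·3 + 11)/6 = 24/6 = 4; σ²_Task 4 = ((11−1)/6)² = 2.778

Forward pass:
ES_Task 1 = 0; EF_Task 1 = 4
ES_Task 2 = 0; EF_Task 2 = 14
ES_Task 3 = 4; EF_Task 3 = 4+6 = 10
ES_Task 4 = max(EF_Task 2=14, EF_Task 3=10) = 14; EF_Task 4 = 14+4 = 18
Expected project duration μ = 18 hours. Critical path: Task 2 → Task 4.

Variance along critical path = 4.000 + 2.778 = 6.778
σ = √6.778 = 2.603 hours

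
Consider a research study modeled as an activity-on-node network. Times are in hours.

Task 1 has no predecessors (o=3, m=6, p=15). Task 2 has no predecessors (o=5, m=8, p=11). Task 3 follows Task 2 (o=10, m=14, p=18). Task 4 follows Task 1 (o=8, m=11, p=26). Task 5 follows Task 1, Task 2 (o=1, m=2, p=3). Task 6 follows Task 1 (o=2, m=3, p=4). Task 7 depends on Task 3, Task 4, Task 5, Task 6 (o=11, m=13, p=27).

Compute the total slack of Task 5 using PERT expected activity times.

12 hours

te_Task 1 = (3 + 4·6 + 15)/6 = 42/6 = 7
te_Task 2 = (5 + 4·8 + 11)/6 = 48/6 = 8
te_Task 3 = (10 + 4·14 + 18)/6 = 84/6 = 14
te_Task 4 = (8 + 4·11 + 26)/6 = 78/6 = 13
te_Task 5 = (1 + 4·2 + 3)/6 = 12/6 = 2
te_Task 6 = (2 + 4·3 + 4)/6 = 18/6 = 3
te_Task 7 = (11 + 4·13 + 27)/6 = 90/6 = 15

Forward pass:
ES_Task 1 = 0; EF_Task 1 = 7
ES_Task 2 = 0; EF_Task 2 = 8
ES_Task 3 = 8; EF_Task 3 = 8+14 = 22
ES_Task 4 = 7; EF_Task 4 = 7+13 = 20
ES_Task 5 = max(EF_Task 1=7, EF_Task 2=8) = 8; EF_Task 5 = 8+2 = 10
ES_Task 6 = 7; EF_Task 6 = 7+3 = 10
ES_Task 7 = max(EF_Task 3=22, EF_Task 4=20, EF_Task 5=10, EF_Task 6=10) = 22; EF_Task 7 = 22+15 = 37
Expected project duration μ = 37 hours. Critical path: Task 2 → Task 3 → Task 7.

Backward pass:
LF_Task 7 = 37; LS_Task 7 = 37−15 = 22
LF_Task 6 = LS_Task 7 = 22; LS_Task 6 = 22−3 = 19
LF_Task 5 = LS_Task 7 = 22; LS_Task 5 = 22−2 = 20
LF_Task 4 = LS_Task 7 = 22; LS_Task 4 = 22−13 = 9
LF_Task 3 = LS_Task 7 = 22; LS_Task 3 = 22−14 = 8
LF_Task 2 = min(LS_Task 3=8, LS_Task 5=20) = 8; LS_Task 2 = 8−8 = 0
LF_Task 1 = min(LS_Task 4=9, LS_Task 5=20, LS_Task 6=19) = 9; LS_Task 1 = 9−7 = 2
Slack_Task 5 = LS_Task 5 − ES_Task 5 = 20 − 8 = 12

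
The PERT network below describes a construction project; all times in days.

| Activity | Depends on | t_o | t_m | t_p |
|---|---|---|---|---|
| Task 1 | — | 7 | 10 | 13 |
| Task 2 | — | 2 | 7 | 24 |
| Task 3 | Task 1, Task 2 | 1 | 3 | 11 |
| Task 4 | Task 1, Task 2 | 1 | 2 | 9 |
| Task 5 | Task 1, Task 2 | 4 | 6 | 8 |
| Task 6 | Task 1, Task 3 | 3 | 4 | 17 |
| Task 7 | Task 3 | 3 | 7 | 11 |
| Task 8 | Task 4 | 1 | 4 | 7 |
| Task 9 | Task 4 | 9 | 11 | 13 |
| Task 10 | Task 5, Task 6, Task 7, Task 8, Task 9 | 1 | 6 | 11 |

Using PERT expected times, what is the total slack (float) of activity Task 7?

3 days

te_Task 1 = (7 + 4·10 + 13)/6 = 60/6 = 10
te_Task 2 = (2 + 4·7 + 24)/6 = 54/6 = 9
te_Task 3 = (1 + 4·3 + 11)/6 = 24/6 = 4
te_Task 4 = (1 + 4·2 + 9)/6 = 18/6 = 3
te_Task 5 = (4 + 4·6 + 8)/6 = 36/6 = 6
te_Task 6 = (3 + 4·4 + 17)/6 = 36/6 = 6
te_Task 7 = (3 + 4·7 + 11)/6 = 42/6 = 7
te_Task 8 = (1 + 4·4 + 7)/6 = 24/6 = 4
te_Task 9 = (9 + 4·11 + 13)/6 = 66/6 = 11
te_Task 10 = (1 + 4·6 + 11)/6 = 36/6 = 6

Forward pass:
ES_Task 1 = 0; EF_Task 1 = 10
ES_Task 2 = 0; EF_Task 2 = 9
ES_Task 3 = max(EF_Task 1=10, EF_Task 2=9) = 10; EF_Task 3 = 10+4 = 14
ES_Task 4 = max(EF_Task 1=10, EF_Task 2=9) = 10; EF_Task 4 = 10+3 = 13
ES_Task 5 = max(EF_Task 1=10, EF_Task 2=9) = 10; EF_Task 5 = 10+6 = 16
ES_Task 6 = max(EF_Task 1=10, EF_Task 3=14) = 14; EF_Task 6 = 14+6 = 20
ES_Task 7 = 14; EF_Task 7 = 14+7 = 21
ES_Task 8 = 13; EF_Task 8 = 13+4 = 17
ES_Task 9 = 13; EF_Task 9 = 13+11 = 24
ES_Task 10 = max(EF_Task 5=16, EF_Task 6=20, EF_Task 7=21, EF_Task 8=17, EF_Task 9=24) = 24; EF_Task 10 = 24+6 = 30
Expected project duration μ = 30 days. Critical path: Task 1 → Task 4 → Task 9 → Task 10.

Backward pass:
LF_Task 10 = 30; LS_Task 10 = 30−6 = 24
LF_Task 9 = LS_Task 10 = 24; LS_Task 9 = 24−11 = 13
LF_Task 8 = LS_Task 10 = 24; LS_Task 8 = 24−4 = 20
LF_Task 7 = LS_Task 10 = 24; LS_Task 7 = 24−7 = 17
LF_Task 6 = LS_Task 10 = 24; LS_Task 6 = 24−6 = 18
LF_Task 5 = LS_Task 10 = 24; LS_Task 5 = 24−6 = 18
LF_Task 4 = min(LS_Task 8=20, LS_Task 9=13) = 13; LS_Task 4 = 13−3 = 10
LF_Task 3 = min(LS_Task 6=18, LS_Task 7=17) = 17; LS_Task 3 = 17−4 = 13
LF_Task 2 = min(LS_Task 3=13, LS_Task 4=10, LS_Task 5=18) = 10; LS_Task 2 = 10−9 = 1
LF_Task 1 = min(LS_Task 3=13, LS_Task 4=10, LS_Task 5=18, LS_Task 6=18) = 10; LS_Task 1 = 10−10 = 0
Slack_Task 7 = LS_Task 7 − ES_Task 7 = 17 − 14 = 3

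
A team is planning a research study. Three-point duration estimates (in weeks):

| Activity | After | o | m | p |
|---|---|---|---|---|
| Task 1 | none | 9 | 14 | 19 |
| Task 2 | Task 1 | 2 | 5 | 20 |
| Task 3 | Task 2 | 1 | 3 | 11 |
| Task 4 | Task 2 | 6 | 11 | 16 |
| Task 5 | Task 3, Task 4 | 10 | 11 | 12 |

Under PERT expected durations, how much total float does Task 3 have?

7 weeks

te_Task 1 = (9 + 4·14 + 19)/6 = 84/6 = 14
te_Task 2 = (2 + 4·5 + 20)/6 = 42/6 = 7
te_Task 3 = (1 + 4·3 + 11)/6 = 24/6 = 4
te_Task 4 = (6 + 4·11 + 16)/6 = 66/6 = 11
te_Task 5 = (10 + 4·11 + 12)/6 = 66/6 = 11

Forward pass:
ES_Task 1 = 0; EF_Task 1 = 14
ES_Task 2 = 14; EF_Task 2 = 14+7 = 21
ES_Task 3 = 21; EF_Task 3 = 21+4 = 25
ES_Task 4 = 21; EF_Task 4 = 21+11 = 32
ES_Task 5 = max(EF_Task 3=25, EF_Task 4=32) = 32; EF_Task 5 = 32+11 = 43
Expected project duration μ = 43 weeks. Critical path: Task 1 → Task 2 → Task 4 → Task 5.

Backward pass:
LF_Task 5 = 43; LS_Task 5 = 43−11 = 32
LF_Task 4 = LS_Task 5 = 32; LS_Task 4 = 32−11 = 21
LF_Task 3 = LS_Task 5 = 32; LS_Task 3 = 32−4 = 28
LF_Task 2 = min(LS_Task 3=28, LS_Task 4=21) = 21; LS_Task 2 = 21−7 = 14
LF_Task 1 = LS_Task 2 = 14; LS_Task 1 = 14−14 = 0
Slack_Task 3 = LS_Task 3 − ES_Task 3 = 28 − 21 = 7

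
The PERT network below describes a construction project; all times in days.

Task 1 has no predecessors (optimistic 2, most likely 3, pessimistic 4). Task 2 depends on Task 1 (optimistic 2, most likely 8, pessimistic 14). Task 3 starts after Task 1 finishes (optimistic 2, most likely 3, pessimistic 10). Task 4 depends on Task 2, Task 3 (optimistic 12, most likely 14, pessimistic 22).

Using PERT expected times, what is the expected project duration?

te_Task 1 = (2 + 4·3 + 4)/6 = 18/6 = 3
te_Task 2 = (2 + 4·8 + 14)/6 = 48/6 = 8
te_Task 3 = (2 + 4·3 + 10)/6 = 24/6 = 4
te_Task 4 = (12 + 4·14 + 22)/6 = 90/6 = 15

Forward pass:
ES_Task 1 = 0; EF_Task 1 = 3
ES_Task 2 = 3; EF_Task 2 = 3+8 = 11
ES_Task 3 = 3; EF_Task 3 = 3+4 = 7
ES_Task 4 = max(EF_Task 2=11, EF_Task 3=7) = 11; EF_Task 4 = 11+15 = 26
Expected project duration μ = 26 days. Critical path: Task 1 → Task 2 → Task 4.

26 days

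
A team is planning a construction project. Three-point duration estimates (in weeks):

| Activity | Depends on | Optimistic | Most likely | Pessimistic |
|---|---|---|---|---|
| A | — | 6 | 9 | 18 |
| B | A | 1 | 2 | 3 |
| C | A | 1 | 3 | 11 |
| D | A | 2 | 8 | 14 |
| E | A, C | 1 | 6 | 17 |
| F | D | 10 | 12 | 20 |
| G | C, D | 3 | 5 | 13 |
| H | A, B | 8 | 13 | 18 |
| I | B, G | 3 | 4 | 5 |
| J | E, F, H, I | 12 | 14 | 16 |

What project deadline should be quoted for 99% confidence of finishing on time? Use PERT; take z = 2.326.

52.8 weeks

te_A = (6 + 4·9 + 18)/6 = 60/6 = 10; σ²_A = ((18−6)/6)² = 4.000
te_B = (1 + 4·2 + 3)/6 = 12/6 = 2; σ²_B = ((3−1)/6)² = 0.111
te_C = (1 + 4·3 + 11)/6 = 24/6 = 4; σ²_C = ((11−1)/6)² = 2.778
te_D = (2 + 4·8 + 14)/6 = 48/6 = 8; σ²_D = ((14−2)/6)² = 4.000
te_E = (1 + 4·6 + 17)/6 = 42/6 = 7; σ²_E = ((17−1)/6)² = 7.111
te_F = (10 + 4·12 + 20)/6 = 78/6 = 13; σ²_F = ((20−10)/6)² = 2.778
te_G = (3 + 4·5 + 13)/6 = 36/6 = 6; σ²_G = ((13−3)/6)² = 2.778
te_H = (8 + 4·13 + 18)/6 = 78/6 = 13; σ²_H = ((18−8)/6)² = 2.778
te_I = (3 + 4·4 + 5)/6 = 24/6 = 4; σ²_I = ((5−3)/6)² = 0.111
te_J = (12 + 4·14 + 16)/6 = 84/6 = 14; σ²_J = ((16−12)/6)² = 0.444

Forward pass:
ES_A = 0; EF_A = 10
ES_B = 10; EF_B = 10+2 = 12
ES_C = 10; EF_C = 10+4 = 14
ES_D = 10; EF_D = 10+8 = 18
ES_E = max(EF_A=10, EF_C=14) = 14; EF_E = 14+7 = 21
ES_F = 18; EF_F = 18+13 = 31
ES_G = max(EF_C=14, EF_D=18) = 18; EF_G = 18+6 = 24
ES_H = max(EF_A=10, EF_B=12) = 12; EF_H = 12+13 = 25
ES_I = max(EF_B=12, EF_G=24) = 24; EF_I = 24+4 = 28
ES_J = max(EF_E=21, EF_F=31, EF_H=25, EF_I=28) = 31; EF_J = 31+14 = 45
Expected project duration μ = 45 weeks. Critical path: A → D → F → J.

Variance along critical path = 4.000 + 4.000 + 2.778 + 0.444 = 11.222; σ = 3.350 weeks.
D = μ + z·σ = 45 + 2.326·3.350 = 52.8 weeks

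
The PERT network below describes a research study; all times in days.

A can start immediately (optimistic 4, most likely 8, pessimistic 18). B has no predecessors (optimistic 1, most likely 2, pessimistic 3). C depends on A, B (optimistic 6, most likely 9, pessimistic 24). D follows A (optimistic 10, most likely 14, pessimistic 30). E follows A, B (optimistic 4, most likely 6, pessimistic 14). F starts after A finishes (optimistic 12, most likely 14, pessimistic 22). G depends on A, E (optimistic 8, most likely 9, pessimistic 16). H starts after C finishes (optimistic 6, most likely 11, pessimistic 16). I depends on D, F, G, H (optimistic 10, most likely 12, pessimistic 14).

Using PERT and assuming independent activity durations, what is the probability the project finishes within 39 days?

0.171

te_A = (4 + 4·8 + 18)/6 = 54/6 = 9; σ²_A = ((18−4)/6)² = 5.444
te_B = (1 + 4·2 + 3)/6 = 12/6 = 2; σ²_B = ((3−1)/6)² = 0.111
te_C = (6 + 4·9 + 24)/6 = 66/6 = 11; σ²_C = ((24−6)/6)² = 9.000
te_D = (10 + 4·14 + 30)/6 = 96/6 = 16; σ²_D = ((30−10)/6)² = 11.111
te_E = (4 + 4·6 + 14)/6 = 42/6 = 7; σ²_E = ((14−4)/6)² = 2.778
te_F = (12 + 4·14 + 22)/6 = 90/6 = 15; σ²_F = ((22−12)/6)² = 2.778
te_G = (8 + 4·9 + 16)/6 = 60/6 = 10; σ²_G = ((16−8)/6)² = 1.778
te_H = (6 + 4·11 + 16)/6 = 66/6 = 11; σ²_H = ((16−6)/6)² = 2.778
te_I = (10 + 4·12 + 14)/6 = 72/6 = 12; σ²_I = ((14−10)/6)² = 0.444

Forward pass:
ES_A = 0; EF_A = 9
ES_B = 0; EF_B = 2
ES_C = max(EF_A=9, EF_B=2) = 9; EF_C = 9+11 = 20
ES_D = 9; EF_D = 9+16 = 25
ES_E = max(EF_A=9, EF_B=2) = 9; EF_E = 9+7 = 16
ES_F = 9; EF_F = 9+15 = 24
ES_G = max(EF_A=9, EF_E=16) = 16; EF_G = 16+10 = 26
ES_H = 20; EF_H = 20+11 = 31
ES_I = max(EF_D=25, EF_F=24, EF_G=26, EF_H=31) = 31; EF_I = 31+12 = 43
Expected project duration μ = 43 days. Critical path: A → C → H → I.

Variance along critical path = 5.444 + 9.000 + 2.778 + 0.444 = 17.667; σ = √17.667 = 4.203 days.
Z = (39 − 43) / 4.203 = -0.952
P(T ≤ 39) = Φ(-0.952) ≈ 0.171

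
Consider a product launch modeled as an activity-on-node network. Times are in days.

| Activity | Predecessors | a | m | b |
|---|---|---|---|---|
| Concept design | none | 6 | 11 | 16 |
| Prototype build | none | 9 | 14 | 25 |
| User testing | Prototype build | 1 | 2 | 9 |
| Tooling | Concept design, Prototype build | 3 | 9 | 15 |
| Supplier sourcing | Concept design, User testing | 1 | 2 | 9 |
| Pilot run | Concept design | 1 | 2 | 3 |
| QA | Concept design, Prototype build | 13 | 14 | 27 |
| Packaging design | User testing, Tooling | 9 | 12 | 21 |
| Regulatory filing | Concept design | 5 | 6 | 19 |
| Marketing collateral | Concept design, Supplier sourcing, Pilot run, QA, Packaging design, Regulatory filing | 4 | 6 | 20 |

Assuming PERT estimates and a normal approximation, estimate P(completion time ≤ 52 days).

0.931

te_Concept design = (6 + 4·11 + 16)/6 = 66/6 = 11; σ²_Concept design = ((16−6)/6)² = 2.778
te_Prototype build = (9 + 4·14 + 25)/6 = 90/6 = 15; σ²_Prototype build = ((25−9)/6)² = 7.111
te_User testing = (1 + 4·2 + 9)/6 = 18/6 = 3; σ²_User testing = ((9−1)/6)² = 1.778
te_Tooling = (3 + 4·9 + 15)/6 = 54/6 = 9; σ²_Tooling = ((15−3)/6)² = 4.000
te_Supplier sourcing = (1 + 4·2 + 9)/6 = 18/6 = 3; σ²_Supplier sourcing = ((9−1)/6)² = 1.778
te_Pilot run = (1 + 4·2 + 3)/6 = 12/6 = 2; σ²_Pilot run = ((3−1)/6)² = 0.111
te_QA = (13 + 4·14 + 27)/6 = 96/6 = 16; σ²_QA = ((27−13)/6)² = 5.444
te_Packaging design = (9 + 4·12 + 21)/6 = 78/6 = 13; σ²_Packaging design = ((21−9)/6)² = 4.000
te_Regulatory filing = (5 + 4·6 + 19)/6 = 48/6 = 8; σ²_Regulatory filing = ((19−5)/6)² = 5.444
te_Marketing collateral = (4 + 4·6 + 20)/6 = 48/6 = 8; σ²_Marketing collateral = ((20−4)/6)² = 7.111

Forward pass:
ES_Concept design = 0; EF_Concept design = 11
ES_Prototype build = 0; EF_Prototype build = 15
ES_User testing = 15; EF_User testing = 15+3 = 18
ES_Tooling = max(EF_Concept design=11, EF_Prototype build=15) = 15; EF_Tooling = 15+9 = 24
ES_Supplier sourcing = max(EF_Concept design=11, EF_User testing=18) = 18; EF_Supplier sourcing = 18+3 = 21
ES_Pilot run = 11; EF_Pilot run = 11+2 = 13
ES_QA = max(EF_Concept design=11, EF_Prototype build=15) = 15; EF_QA = 15+16 = 31
ES_Packaging design = max(EF_User testing=18, EF_Tooling=24) = 24; EF_Packaging design = 24+13 = 37
ES_Regulatory filing = 11; EF_Regulatory filing = 11+8 = 19
ES_Marketing collateral = max(EF_Concept design=11, EF_Supplier sourcing=21, EF_Pilot run=13, EF_QA=31, EF_Packaging design=37, EF_Regulatory filing=19) = 37; EF_Marketing collateral = 37+8 = 45
Expected project duration μ = 45 days. Critical path: Prototype build → Tooling → Packaging design → Marketing collateral.

Variance along critical path = 7.111 + 4.000 + 4.000 + 7.111 = 22.222; σ = √22.222 = 4.714 days.
Z = (52 − 45) / 4.714 = 1.485
P(T ≤ 52) = Φ(1.485) ≈ 0.931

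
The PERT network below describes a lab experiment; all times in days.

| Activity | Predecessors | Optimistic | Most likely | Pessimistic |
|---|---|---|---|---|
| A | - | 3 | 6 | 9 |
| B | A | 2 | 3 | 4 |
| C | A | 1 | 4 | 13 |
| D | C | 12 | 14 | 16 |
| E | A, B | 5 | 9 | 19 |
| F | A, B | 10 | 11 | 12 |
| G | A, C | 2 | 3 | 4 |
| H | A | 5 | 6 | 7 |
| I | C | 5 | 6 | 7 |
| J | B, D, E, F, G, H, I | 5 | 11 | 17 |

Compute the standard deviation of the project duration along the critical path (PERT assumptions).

te_A = (3 + 4·6 + 9)/6 = 36/6 = 6; σ²_A = ((9−3)/6)² = 1.000
te_B = (2 + 4·3 + 4)/6 = 18/6 = 3; σ²_B = ((4−2)/6)² = 0.111
te_C = (1 + 4·4 + 13)/6 = 30/6 = 5; σ²_C = ((13−1)/6)² = 4.000
te_D = (12 + 4·14 + 16)/6 = 84/6 = 14; σ²_D = ((16−12)/6)² = 0.444
te_E = (5 + 4·9 + 19)/6 = 60/6 = 10; σ²_E = ((19−5)/6)² = 5.444
te_F = (10 + 4·11 + 12)/6 = 66/6 = 11; σ²_F = ((12−10)/6)² = 0.111
te_G = (2 + 4·3 + 4)/6 = 18/6 = 3; σ²_G = ((4−2)/6)² = 0.111
te_H = (5 + 4·6 + 7)/6 = 36/6 = 6; σ²_H = ((7−5)/6)² = 0.111
te_I = (5 + 4·6 + 7)/6 = 36/6 = 6; σ²_I = ((7−5)/6)² = 0.111
te_J = (5 + 4·11 + 17)/6 = 66/6 = 11; σ²_J = ((17−5)/6)² = 4.000

Forward pass:
ES_A = 0; EF_A = 6
ES_B = 6; EF_B = 6+3 = 9
ES_C = 6; EF_C = 6+5 = 11
ES_D = 11; EF_D = 11+14 = 25
ES_E = max(EF_A=6, EF_B=9) = 9; EF_E = 9+10 = 19
ES_F = max(EF_A=6, EF_B=9) = 9; EF_F = 9+11 = 20
ES_G = max(EF_A=6, EF_C=11) = 11; EF_G = 11+3 = 14
ES_H = 6; EF_H = 6+6 = 12
ES_I = 11; EF_I = 11+6 = 17
ES_J = max(EF_B=9, EF_D=25, EF_E=19, EF_F=20, EF_G=14, EF_H=12, EF_I=17) = 25; EF_J = 25+11 = 36
Expected project duration μ = 36 days. Critical path: A → C → D → J.

Variance along critical path = 1.000 + 4.000 + 0.444 + 4.000 = 9.444
σ = √9.444 = 3.073 days

3.07 days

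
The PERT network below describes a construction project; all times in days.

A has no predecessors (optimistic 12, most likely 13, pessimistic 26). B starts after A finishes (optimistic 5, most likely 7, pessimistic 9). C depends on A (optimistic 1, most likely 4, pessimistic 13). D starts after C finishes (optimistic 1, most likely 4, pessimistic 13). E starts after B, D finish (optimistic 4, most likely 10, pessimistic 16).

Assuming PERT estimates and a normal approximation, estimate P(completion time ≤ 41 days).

0.925

te_A = (12 + 4·13 + 26)/6 = 90/6 = 15; σ²_A = ((26−12)/6)² = 5.444
te_B = (5 + 4·7 + 9)/6 = 42/6 = 7; σ²_B = ((9−5)/6)² = 0.444
te_C = (1 + 4·4 + 13)/6 = 30/6 = 5; σ²_C = ((13−1)/6)² = 4.000
te_D = (1 + 4·4 + 13)/6 = 30/6 = 5; σ²_D = ((13−1)/6)² = 4.000
te_E = (4 + 4·10 + 16)/6 = 60/6 = 10; σ²_E = ((16−4)/6)² = 4.000

Forward pass:
ES_A = 0; EF_A = 15
ES_B = 15; EF_B = 15+7 = 22
ES_C = 15; EF_C = 15+5 = 20
ES_D = 20; EF_D = 20+5 = 25
ES_E = max(EF_B=22, EF_D=25) = 25; EF_E = 25+10 = 35
Expected project duration μ = 35 days. Critical path: A → C → D → E.

Variance along critical path = 5.444 + 4.000 + 4.000 + 4.000 = 17.444; σ = √17.444 = 4.177 days.
Z = (41 − 35) / 4.177 = 1.437
P(T ≤ 41) = Φ(1.437) ≈ 0.925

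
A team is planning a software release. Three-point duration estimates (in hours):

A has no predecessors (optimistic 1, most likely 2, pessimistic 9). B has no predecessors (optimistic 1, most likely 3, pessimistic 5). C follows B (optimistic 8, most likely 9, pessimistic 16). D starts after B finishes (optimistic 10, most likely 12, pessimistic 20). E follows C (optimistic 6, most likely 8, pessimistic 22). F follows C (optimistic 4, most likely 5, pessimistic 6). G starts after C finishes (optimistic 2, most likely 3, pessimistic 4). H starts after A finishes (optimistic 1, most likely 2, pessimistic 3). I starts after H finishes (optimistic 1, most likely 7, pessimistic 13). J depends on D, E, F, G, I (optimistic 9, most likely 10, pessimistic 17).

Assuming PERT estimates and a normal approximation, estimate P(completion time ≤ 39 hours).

0.933

te_A = (1 + 4·2 + 9)/6 = 18/6 = 3; σ²_A = ((9−1)/6)² = 1.778
te_B = (1 + 4·3 + 5)/6 = 18/6 = 3; σ²_B = ((5−1)/6)² = 0.444
te_C = (8 + 4·9 + 16)/6 = 60/6 = 10; σ²_C = ((16−8)/6)² = 1.778
te_D = (10 + 4·12 + 20)/6 = 78/6 = 13; σ²_D = ((20−10)/6)² = 2.778
te_E = (6 + 4·8 + 22)/6 = 60/6 = 10; σ²_E = ((22−6)/6)² = 7.111
te_F = (4 + 4·5 + 6)/6 = 30/6 = 5; σ²_F = ((6−4)/6)² = 0.111
te_G = (2 + 4·3 + 4)/6 = 18/6 = 3; σ²_G = ((4−2)/6)² = 0.111
te_H = (1 + 4·2 + 3)/6 = 12/6 = 2; σ²_H = ((3−1)/6)² = 0.111
te_I = (1 + 4·7 + 13)/6 = 42/6 = 7; σ²_I = ((13−1)/6)² = 4.000
te_J = (9 + 4·10 + 17)/6 = 66/6 = 11; σ²_J = ((17−9)/6)² = 1.778

Forward pass:
ES_A = 0; EF_A = 3
ES_B = 0; EF_B = 3
ES_C = 3; EF_C = 3+10 = 13
ES_D = 3; EF_D = 3+13 = 16
ES_E = 13; EF_E = 13+10 = 23
ES_F = 13; EF_F = 13+5 = 18
ES_G = 13; EF_G = 13+3 = 16
ES_H = 3; EF_H = 3+2 = 5
ES_I = 5; EF_I = 5+7 = 12
ES_J = max(EF_D=16, EF_E=23, EF_F=18, EF_G=16, EF_I=12) = 23; EF_J = 23+11 = 34
Expected project duration μ = 34 hours. Critical path: B → C → E → J.

Variance along critical path = 0.444 + 1.778 + 7.111 + 1.778 = 11.111; σ = √11.111 = 3.333 hours.
Z = (39 − 34) / 3.333 = 1.500
P(T ≤ 39) = Φ(1.500) ≈ 0.933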